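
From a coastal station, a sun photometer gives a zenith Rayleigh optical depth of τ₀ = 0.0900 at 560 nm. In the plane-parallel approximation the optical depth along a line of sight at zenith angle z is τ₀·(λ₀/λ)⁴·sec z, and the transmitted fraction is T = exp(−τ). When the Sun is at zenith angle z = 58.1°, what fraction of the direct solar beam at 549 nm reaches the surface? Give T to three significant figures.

sec 58.1° = 1.8924.
τ = 0.0900 × (560/549)⁴ × 1.8924 = 0.0900 × 1.0826 × 1.8924 = 0.1844.
T = exp(−0.1844) = 0.8316.

0.832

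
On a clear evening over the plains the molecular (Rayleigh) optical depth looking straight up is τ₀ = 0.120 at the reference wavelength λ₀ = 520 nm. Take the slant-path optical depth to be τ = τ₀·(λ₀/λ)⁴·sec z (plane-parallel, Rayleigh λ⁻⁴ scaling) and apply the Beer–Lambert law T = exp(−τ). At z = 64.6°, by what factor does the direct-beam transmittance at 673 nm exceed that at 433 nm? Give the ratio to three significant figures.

1.62

Airmass: sec 64.6° = 2.3314.
τ(673 nm) = 0.120 × (520/673)⁴ × 2.3314 = 0.120 × 0.3564 × 2.3314 = 0.0997.
τ(433 nm) = 0.120 × (520/433)⁴ × 2.3314 = 0.120 × 2.0800 × 2.3314 = 0.5819.
T(673)/T(433) = exp(τ_B − τ_A) = exp(0.4822) = 1.6196.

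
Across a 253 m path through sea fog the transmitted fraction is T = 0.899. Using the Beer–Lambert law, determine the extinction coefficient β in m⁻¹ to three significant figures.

0.000421 m⁻¹

Beer–Lambert: T = exp(−βL) ⇒ β = −ln(T)/L = −ln(0.899)/253 = 0.1065/253 = 0.0004208 m⁻¹.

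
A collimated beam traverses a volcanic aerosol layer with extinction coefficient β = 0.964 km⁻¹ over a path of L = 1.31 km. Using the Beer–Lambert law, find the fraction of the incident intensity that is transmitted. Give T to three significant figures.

0.283

τ = β·L = 0.964 × 1.31 = 1.2628.
T = exp(−1.2628) = 0.2828.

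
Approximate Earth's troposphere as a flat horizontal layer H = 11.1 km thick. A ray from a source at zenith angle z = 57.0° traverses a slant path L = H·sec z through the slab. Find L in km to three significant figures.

20.4 km

sec z = 1/cos 57.0° = 1.8361.
L = 11.1 × 1.8361 = 20.380 km.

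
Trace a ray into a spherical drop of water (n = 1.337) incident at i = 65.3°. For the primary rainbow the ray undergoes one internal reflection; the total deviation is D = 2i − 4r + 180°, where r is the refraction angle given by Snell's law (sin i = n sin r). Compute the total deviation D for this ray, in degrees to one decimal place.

139.4°

sin r = sin 65.3° / 1.337 = 0.9085/1.337 = 0.6795; r = 42.81°.
D = 2·65.3° − 4·42.81° + 180° = 130.60° − 171.22° + 180° = 139.38°.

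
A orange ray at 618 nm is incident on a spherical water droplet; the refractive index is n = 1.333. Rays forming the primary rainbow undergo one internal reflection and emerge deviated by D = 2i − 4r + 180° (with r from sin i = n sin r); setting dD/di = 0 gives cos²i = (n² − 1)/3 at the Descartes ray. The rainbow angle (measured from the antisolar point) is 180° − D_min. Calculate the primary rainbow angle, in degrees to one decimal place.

cos²i = (1.77689 − 1)/3 = 0.25896; i = arccos(0.50888) = 59.410°.
sin r = sin 59.410°/1.333 = 0.64579; r = 40.225°.
D_min = 2·59.410° − 4·40.225° + 180° = 137.922°.
Rainbow angle = 180° − D_min = 42.078°.

42.1°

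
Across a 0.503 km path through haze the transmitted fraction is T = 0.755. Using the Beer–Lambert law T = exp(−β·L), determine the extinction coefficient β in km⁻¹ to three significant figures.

Beer–Lambert: T = exp(−βL) ⇒ β = −ln(T)/L = −ln(0.755)/0.503 = 0.2810/0.503 = 0.5587 km⁻¹.

0.559 km⁻¹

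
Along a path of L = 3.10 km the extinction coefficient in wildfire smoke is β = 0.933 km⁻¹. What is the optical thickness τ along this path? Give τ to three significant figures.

τ = β·L = 0.933 × 3.10 = 2.8923.

2.89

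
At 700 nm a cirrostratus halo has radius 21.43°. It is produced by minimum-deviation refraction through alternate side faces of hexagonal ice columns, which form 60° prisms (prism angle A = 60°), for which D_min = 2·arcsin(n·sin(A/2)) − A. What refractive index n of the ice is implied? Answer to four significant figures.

Rearranging: n = sin((D_min + A)/2) / sin(A/2).
(D_min + A)/2 = (21.43° + 60°)/2 = 40.715°.
n = sin 40.715° / sin 30° = 0.6523 / 0.5000 = 1.3046.

1.305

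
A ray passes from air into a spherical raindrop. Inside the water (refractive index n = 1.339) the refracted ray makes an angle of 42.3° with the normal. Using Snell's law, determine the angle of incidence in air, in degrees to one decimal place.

Snell: sin θ_i = n · sin θ_r = 1.339 × sin 42.3° = 1.339 × 0.6730 = 0.9012.
θ_i = arcsin(0.9012) = 64.31°.

64.3°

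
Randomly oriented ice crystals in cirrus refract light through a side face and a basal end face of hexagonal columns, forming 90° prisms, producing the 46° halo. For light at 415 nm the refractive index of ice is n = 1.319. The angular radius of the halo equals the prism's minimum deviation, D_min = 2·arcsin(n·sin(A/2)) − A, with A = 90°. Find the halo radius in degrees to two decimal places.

n·sin(A/2) = 1.319 × sin 45° = 1.319 × 0.7071 = 0.9327.
D_min = 2·arcsin(0.9327) − 90° = 2 × 68.856° − 90° = 47.711°.

47.71°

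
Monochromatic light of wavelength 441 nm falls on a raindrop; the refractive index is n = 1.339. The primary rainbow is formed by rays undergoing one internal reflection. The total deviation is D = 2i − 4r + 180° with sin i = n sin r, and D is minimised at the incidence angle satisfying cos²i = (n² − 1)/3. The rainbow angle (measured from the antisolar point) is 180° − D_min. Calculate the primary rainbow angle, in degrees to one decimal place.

cos²i = (1.79292 − 1)/3 = 0.26431; i = arccos(0.51411) = 59.062°.
sin r = sin 59.062°/1.339 = 0.64057; r = 39.834°.
D_min = 2·59.062° − 4·39.834° + 180° = 138.786°.
Rainbow angle = 180° − D_min = 41.214°.

41.2°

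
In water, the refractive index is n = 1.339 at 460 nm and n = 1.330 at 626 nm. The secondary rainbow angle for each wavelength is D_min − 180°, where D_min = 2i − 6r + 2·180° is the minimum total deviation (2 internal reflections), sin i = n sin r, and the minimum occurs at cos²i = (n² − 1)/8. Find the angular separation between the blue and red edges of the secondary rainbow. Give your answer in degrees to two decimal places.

2.35°

At 460 nm (n = 1.339): cos²i = 0.09912 → i = 71.650°, r = 45.141°, D_min = 232.451°, rainbow angle = 52.451°.
At 626 nm (n = 1.330): cos²i = 0.09611 → i = 71.940°, r = 45.630°, D_min = 230.101°, rainbow angle = 50.101°.
Angular width = |52.451° − 50.101°| = 2.350°.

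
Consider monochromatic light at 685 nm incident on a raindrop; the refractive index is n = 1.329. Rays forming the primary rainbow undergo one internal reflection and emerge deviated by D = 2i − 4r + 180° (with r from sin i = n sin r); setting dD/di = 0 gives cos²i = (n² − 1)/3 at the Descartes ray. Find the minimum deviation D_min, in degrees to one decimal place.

137.3°

cos²i = (1.76624 − 1)/3 = 0.25541; i = arccos(0.50538) = 59.643°.
sin r = sin 59.643°/1.329 = 0.64928; r = 40.487°.
D_min = 2·59.643° − 4·40.487° + 180° = 137.337°.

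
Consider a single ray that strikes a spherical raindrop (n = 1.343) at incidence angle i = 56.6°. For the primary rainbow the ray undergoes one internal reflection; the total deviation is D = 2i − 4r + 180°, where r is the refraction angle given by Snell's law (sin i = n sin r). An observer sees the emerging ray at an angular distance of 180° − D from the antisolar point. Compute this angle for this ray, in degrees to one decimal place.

40.5°

sin r = sin 56.6° / 1.343 = 0.8348/1.343 = 0.6216; r = 38.44°.
D = 2·56.6° − 4·38.44° + 180° = 113.20° − 153.74° + 180° = 139.46°.
Angle from antisolar point = 180° − D = 40.54°.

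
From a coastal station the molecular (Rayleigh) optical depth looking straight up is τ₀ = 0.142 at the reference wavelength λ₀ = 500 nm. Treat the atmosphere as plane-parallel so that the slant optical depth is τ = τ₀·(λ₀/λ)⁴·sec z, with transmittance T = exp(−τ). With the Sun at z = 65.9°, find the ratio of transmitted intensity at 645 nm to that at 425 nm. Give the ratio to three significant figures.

1.72

Airmass: sec 65.9° = 2.4490.
τ(645 nm) = 0.142 × (500/645)⁴ × 2.4490 = 0.142 × 0.3611 × 2.4490 = 0.1256.
τ(425 nm) = 0.142 × (500/425)⁴ × 2.4490 = 0.142 × 1.9157 × 2.4490 = 0.6662.
T(645)/T(425) = exp(τ_B − τ_A) = exp(0.5406) = 1.7171.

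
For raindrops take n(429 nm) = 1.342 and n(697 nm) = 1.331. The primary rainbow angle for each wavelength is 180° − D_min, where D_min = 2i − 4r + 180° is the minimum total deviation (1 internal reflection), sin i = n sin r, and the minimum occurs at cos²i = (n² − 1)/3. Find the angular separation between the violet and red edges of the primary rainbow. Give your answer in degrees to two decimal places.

1.58°

At 429 nm (n = 1.342): cos²i = 0.26699 → i = 58.888°, r = 39.641°, D_min = 139.213°, rainbow angle = 40.787°.
At 697 nm (n = 1.331): cos²i = 0.25719 → i = 59.527°, r = 40.356°, D_min = 137.630°, rainbow angle = 42.370°.
Angular width = |40.787° − 42.370°| = 1.583°.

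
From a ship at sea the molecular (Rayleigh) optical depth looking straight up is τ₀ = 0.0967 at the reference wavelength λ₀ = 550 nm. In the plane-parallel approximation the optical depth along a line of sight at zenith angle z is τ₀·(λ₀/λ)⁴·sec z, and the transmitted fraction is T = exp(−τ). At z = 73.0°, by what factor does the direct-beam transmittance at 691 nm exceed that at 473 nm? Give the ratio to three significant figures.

1.60

Airmass: sec 73.0° = 3.4203.
τ(691 nm) = 0.0967 × (550/691)⁴ × 3.4203 = 0.0967 × 0.4014 × 3.4203 = 0.1327.
τ(473 nm) = 0.0967 × (550/473)⁴ × 3.4203 = 0.0967 × 1.8281 × 3.4203 = 0.6046.
T(691)/T(473) = exp(τ_B − τ_A) = exp(0.4719) = 1.6030.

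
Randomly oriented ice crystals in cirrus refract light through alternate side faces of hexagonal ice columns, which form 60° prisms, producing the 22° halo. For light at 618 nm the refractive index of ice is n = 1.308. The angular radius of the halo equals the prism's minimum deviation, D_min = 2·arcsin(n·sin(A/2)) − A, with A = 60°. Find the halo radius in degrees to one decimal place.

21.7°

n·sin(A/2) = 1.308 × sin 30° = 1.308 × 0.5000 = 0.6540.
D_min = 2·arcsin(0.6540) − 60° = 2 × 40.844° − 60° = 21.688°.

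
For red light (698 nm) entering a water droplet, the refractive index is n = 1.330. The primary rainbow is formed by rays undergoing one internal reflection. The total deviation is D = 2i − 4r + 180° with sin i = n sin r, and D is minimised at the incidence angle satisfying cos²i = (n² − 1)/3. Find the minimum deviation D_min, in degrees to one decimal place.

cos²i = (1.76890 − 1)/3 = 0.25630; i = arccos(0.50626) = 59.585°.
sin r = sin 59.585°/1.330 = 0.64841; r = 40.422°.
D_min = 2·59.585° − 4·40.422° + 180° = 137.484°.

137.5°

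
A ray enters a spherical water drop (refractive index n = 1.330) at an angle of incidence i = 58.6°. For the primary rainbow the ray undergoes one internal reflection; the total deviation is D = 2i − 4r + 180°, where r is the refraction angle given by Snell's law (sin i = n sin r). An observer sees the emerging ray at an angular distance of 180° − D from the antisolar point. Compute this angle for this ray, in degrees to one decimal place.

42.5°

sin r = sin 58.6° / 1.330 = 0.8536/1.330 = 0.6418; r = 39.92°.
D = 2·58.6° − 4·39.92° + 180° = 117.20° − 159.69° + 180° = 137.51°.
Angle from antisolar point = 180° − D = 42.49°.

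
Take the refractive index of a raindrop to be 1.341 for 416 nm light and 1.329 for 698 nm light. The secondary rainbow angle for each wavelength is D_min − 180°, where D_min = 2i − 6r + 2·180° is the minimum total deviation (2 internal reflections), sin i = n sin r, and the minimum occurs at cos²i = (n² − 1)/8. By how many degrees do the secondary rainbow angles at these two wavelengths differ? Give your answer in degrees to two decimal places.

3.13°

At 416 nm (n = 1.341): cos²i = 0.09979 → i = 71.586°, r = 45.034°, D_min = 232.966°, rainbow angle = 52.966°.
At 698 nm (n = 1.329): cos²i = 0.09578 → i = 71.972°, r = 45.685°, D_min = 229.837°, rainbow angle = 49.837°.
Angular width = |52.966° − 49.837°| = 3.129°.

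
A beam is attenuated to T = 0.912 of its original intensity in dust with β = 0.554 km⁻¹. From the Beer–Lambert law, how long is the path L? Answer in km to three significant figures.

0.166 km

Beer–Lambert: T = exp(−βL) ⇒ L = −ln(T)/β = −ln(0.912)/0.554 = 0.0921/0.554 = 0.1663 km.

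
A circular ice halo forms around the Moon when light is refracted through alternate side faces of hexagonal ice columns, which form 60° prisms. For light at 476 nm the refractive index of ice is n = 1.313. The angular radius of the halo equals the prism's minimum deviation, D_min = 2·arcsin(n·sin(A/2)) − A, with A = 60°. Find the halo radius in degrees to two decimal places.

n·sin(A/2) = 1.313 × sin 30° = 1.313 × 0.5000 = 0.6565.
D_min = 2·arcsin(0.6565) − 60° = 2 × 41.033° − 60° = 22.067°.

22.07°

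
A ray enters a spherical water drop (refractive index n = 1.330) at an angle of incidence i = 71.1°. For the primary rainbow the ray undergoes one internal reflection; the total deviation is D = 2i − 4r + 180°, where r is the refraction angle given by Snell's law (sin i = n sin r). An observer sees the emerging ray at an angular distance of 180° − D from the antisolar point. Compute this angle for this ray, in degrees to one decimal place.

39.2°

sin r = sin 71.1° / 1.330 = 0.9461/1.330 = 0.7113; r = 45.34°.
D = 2·71.1° − 4·45.34° + 180° = 142.20° − 181.38° + 180° = 140.82°.
Angle from antisolar point = 180° − D = 39.18°.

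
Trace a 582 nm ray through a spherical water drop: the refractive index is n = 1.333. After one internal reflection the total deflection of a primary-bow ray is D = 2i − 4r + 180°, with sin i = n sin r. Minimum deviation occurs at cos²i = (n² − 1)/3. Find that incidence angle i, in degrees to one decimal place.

cos²i = (1.333² − 1)/3 = (1.77689 − 1)/3 = 0.25896.
cos i = 0.50888, so i = 59.410°.

59.4°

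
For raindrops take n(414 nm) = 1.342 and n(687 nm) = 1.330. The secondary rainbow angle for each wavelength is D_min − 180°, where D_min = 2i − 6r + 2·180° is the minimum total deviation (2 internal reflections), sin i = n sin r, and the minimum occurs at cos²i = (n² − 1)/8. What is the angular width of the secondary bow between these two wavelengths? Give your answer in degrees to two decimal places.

At 414 nm (n = 1.342): cos²i = 0.10012 → i = 71.554°, r = 44.981°, D_min = 233.222°, rainbow angle = 53.222°.
At 687 nm (n = 1.330): cos²i = 0.09611 → i = 71.940°, r = 45.630°, D_min = 230.101°, rainbow angle = 50.101°.
Angular width = |53.222° − 50.101°| = 3.121°.

3.12°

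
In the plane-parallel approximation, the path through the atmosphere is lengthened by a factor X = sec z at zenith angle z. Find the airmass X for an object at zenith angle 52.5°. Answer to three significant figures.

1.64

X = sec z = 1/cos 52.5° = 1/0.6088 = 1.6427.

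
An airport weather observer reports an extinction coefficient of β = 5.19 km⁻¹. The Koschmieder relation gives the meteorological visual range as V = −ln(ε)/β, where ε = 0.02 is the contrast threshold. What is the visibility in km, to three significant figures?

V = −ln(0.02) / 5.19 = 3.912 / 5.19 = 0.7538 km.

0.754 km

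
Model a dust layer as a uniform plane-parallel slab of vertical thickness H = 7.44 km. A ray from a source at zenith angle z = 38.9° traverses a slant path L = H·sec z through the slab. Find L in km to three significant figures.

9.56 km

sec z = 1/cos 38.9° = 1.2849.
L = 7.44 × 1.2849 = 9.560 km.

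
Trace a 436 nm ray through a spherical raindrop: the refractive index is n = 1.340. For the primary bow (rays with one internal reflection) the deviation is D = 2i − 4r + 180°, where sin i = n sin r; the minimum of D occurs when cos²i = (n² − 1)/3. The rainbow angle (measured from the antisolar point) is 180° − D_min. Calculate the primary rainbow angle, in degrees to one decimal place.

cos²i = (1.79560 − 1)/3 = 0.26520; i = arccos(0.51498) = 59.004°.
sin r = sin 59.004°/1.340 = 0.63971; r = 39.770°.
D_min = 2·59.004° − 4·39.770° + 180° = 138.929°.
Rainbow angle = 180° − D_min = 41.071°.

41.1°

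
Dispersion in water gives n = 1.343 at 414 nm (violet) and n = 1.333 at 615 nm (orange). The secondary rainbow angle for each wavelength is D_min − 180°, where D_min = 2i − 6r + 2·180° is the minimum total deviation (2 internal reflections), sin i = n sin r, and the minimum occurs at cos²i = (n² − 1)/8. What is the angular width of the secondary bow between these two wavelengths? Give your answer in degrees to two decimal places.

At 414 nm (n = 1.343): cos²i = 0.10046 → i = 71.522°, r = 44.928°, D_min = 233.478°, rainbow angle = 53.478°.
At 615 nm (n = 1.333): cos²i = 0.09711 → i = 71.843°, r = 45.466°, D_min = 230.891°, rainbow angle = 50.891°.
Angular width = |53.478° − 50.891°| = 2.587°.

2.59°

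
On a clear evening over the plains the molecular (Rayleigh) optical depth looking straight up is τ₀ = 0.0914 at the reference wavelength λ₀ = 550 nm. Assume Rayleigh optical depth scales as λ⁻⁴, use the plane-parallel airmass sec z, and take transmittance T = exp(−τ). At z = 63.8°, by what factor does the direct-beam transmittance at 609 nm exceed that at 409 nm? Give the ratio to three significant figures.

1.71

Airmass: sec 63.8° = 2.2650.
τ(609 nm) = 0.0914 × (550/609)⁴ × 2.2650 = 0.0914 × 0.6652 × 2.2650 = 0.1377.
τ(409 nm) = 0.0914 × (550/409)⁴ × 2.2650 = 0.0914 × 3.2701 × 2.2650 = 0.6770.
T(609)/T(409) = exp(τ_B − τ_A) = exp(0.5392) = 1.7147.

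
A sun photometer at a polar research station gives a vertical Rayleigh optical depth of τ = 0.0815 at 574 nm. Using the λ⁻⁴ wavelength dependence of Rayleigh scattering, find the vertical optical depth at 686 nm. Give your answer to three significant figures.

τ(686 nm) = τ(574 nm) × (574/686)⁴ = 0.0815 × (0.8367)⁴ = 0.0815 × 0.4902 = 0.0399.

0.0399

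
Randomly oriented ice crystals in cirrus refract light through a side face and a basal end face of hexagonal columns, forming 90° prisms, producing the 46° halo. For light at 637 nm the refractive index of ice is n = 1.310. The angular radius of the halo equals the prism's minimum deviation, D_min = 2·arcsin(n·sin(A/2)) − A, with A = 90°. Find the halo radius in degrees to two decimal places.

45.73°

n·sin(A/2) = 1.310 × sin 45° = 1.310 × 0.7071 = 0.9263.
D_min = 2·arcsin(0.9263) − 90° = 2 × 67.867° − 90° = 45.733°.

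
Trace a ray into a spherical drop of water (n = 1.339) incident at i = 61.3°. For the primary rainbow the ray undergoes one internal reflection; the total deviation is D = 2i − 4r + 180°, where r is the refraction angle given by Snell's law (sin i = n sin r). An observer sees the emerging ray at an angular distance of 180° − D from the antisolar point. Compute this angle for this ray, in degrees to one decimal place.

41.1°

sin r = sin 61.3° / 1.339 = 0.8771/1.339 = 0.6551; r = 40.93°.
D = 2·61.3° − 4·40.93° + 180° = 122.60° − 163.70° + 180° = 138.90°.
Angle from antisolar point = 180° − D = 41.10°.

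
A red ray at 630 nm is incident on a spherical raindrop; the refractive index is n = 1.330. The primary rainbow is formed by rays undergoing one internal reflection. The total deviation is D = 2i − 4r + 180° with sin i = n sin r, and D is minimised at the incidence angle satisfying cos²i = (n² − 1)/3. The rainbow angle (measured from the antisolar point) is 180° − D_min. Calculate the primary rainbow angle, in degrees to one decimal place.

42.5°

cos²i = (1.76890 − 1)/3 = 0.25630; i = arccos(0.50626) = 59.585°.
sin r = sin 59.585°/1.330 = 0.64841; r = 40.422°.
D_min = 2·59.585° − 4·40.422° + 180° = 137.484°.
Rainbow angle = 180° − D_min = 42.516°.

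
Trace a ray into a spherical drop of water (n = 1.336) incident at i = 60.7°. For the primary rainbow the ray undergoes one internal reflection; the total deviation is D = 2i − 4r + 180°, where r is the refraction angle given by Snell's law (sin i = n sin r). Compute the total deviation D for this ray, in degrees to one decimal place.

sin r = sin 60.7° / 1.336 = 0.8721/1.336 = 0.6527; r = 40.75°.
D = 2·60.7° − 4·40.75° + 180° = 121.40° − 163.00° + 180° = 138.40°.

138.4°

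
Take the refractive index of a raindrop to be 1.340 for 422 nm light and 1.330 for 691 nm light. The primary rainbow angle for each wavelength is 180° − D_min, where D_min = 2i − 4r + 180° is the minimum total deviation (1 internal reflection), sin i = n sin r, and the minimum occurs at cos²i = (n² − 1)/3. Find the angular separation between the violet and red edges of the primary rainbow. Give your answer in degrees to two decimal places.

At 422 nm (n = 1.340): cos²i = 0.26520 → i = 59.004°, r = 39.770°, D_min = 138.929°, rainbow angle = 41.071°.
At 691 nm (n = 1.330): cos²i = 0.25630 → i = 59.585°, r = 40.422°, D_min = 137.484°, rainbow angle = 42.516°.
Angular width = |41.071° − 42.516°| = 1.445°.

1.45°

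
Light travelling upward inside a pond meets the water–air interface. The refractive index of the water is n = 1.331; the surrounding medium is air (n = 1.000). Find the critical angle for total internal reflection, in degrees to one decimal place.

48.7°

sin θ_c = n_air / n = 1.000 / 1.331 = 0.7513.
θ_c = arcsin(0.7513) = 48.70°.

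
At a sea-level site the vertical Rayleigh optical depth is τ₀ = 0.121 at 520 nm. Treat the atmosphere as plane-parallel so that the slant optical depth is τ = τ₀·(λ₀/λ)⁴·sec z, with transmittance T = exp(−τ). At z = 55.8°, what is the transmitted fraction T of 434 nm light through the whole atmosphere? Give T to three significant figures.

0.642

sec 55.8° = 1.7791.
τ = 0.121 × (520/434)⁴ × 1.7791 = 0.121 × 2.0609 × 1.7791 = 0.4436.
T = exp(−0.4436) = 0.6417.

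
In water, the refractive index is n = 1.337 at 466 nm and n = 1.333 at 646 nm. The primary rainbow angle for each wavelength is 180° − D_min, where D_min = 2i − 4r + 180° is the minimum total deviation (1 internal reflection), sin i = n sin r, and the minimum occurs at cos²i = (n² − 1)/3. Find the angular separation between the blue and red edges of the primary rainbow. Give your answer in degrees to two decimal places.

0.58°

At 466 nm (n = 1.337): cos²i = 0.26252 → i = 59.178°, r = 39.964°, D_min = 138.500°, rainbow angle = 41.500°.
At 646 nm (n = 1.333): cos²i = 0.25896 → i = 59.410°, r = 40.225°, D_min = 137.922°, rainbow angle = 42.078°.
Angular width = |41.500° − 42.078°| = 0.578°.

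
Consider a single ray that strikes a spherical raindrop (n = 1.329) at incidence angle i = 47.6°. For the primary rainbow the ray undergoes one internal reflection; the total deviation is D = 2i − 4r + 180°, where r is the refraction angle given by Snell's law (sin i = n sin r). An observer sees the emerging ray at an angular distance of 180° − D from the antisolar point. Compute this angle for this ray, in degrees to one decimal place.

39.8°

sin r = sin 47.6° / 1.329 = 0.7385/1.329 = 0.5556; r = 33.76°.
D = 2·47.6° − 4·33.76° + 180° = 95.20° − 135.02° + 180° = 140.18°.
Angle from antisolar point = 180° − D = 39.82°.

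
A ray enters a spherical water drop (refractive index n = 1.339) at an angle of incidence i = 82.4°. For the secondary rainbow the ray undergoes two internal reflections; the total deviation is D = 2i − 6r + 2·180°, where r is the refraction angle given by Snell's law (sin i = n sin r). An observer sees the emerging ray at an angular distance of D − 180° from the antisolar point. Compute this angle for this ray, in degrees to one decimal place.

58.3°

sin r = sin 82.4° / 1.339 = 0.9912/1.339 = 0.7403; r = 47.75°.
D = 2·82.4° − 6·47.75° + 2·180° = 164.80° − 286.52° + 360° = 238.28°.
Angle from antisolar point = D − 180° = 58.28°.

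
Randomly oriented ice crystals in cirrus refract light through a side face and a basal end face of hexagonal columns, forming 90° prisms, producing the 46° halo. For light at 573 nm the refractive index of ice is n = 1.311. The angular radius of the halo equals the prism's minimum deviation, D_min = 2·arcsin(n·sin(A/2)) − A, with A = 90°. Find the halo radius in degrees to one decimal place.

45.9°

n·sin(A/2) = 1.311 × sin 45° = 1.311 × 0.7071 = 0.9270.
D_min = 2·arcsin(0.9270) − 90° = 2 × 67.974° − 90° = 45.949°.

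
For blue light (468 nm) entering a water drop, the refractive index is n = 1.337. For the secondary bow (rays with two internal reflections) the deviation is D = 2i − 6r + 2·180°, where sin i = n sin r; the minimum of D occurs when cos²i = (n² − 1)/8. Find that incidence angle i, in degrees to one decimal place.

71.7°

cos²i = (1.337² − 1)/8 = (1.78757 − 1)/8 = 0.09845.
cos i = 0.31376, so i = 71.714°.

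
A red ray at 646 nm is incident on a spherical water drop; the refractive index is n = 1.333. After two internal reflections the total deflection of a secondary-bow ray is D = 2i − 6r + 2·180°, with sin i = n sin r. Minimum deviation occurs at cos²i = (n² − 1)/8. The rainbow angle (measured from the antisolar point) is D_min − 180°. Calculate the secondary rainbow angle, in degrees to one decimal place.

50.9°

cos²i = (1.77689 − 1)/8 = 0.09711; i = arccos(0.31163) = 71.843°.
sin r = sin 71.843°/1.333 = 0.71283; r = 45.466°.
D_min = 2·71.843° − 6·45.466° + 360° = 230.891°.
Rainbow angle = D_min − 180° = 50.891°.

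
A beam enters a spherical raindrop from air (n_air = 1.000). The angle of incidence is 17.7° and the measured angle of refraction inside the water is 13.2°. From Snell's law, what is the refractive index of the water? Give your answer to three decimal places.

n = sin θ_i / sin θ_r = sin 17.7° / sin 13.2° = 0.3040 / 0.2284 = 1.3314.

1.331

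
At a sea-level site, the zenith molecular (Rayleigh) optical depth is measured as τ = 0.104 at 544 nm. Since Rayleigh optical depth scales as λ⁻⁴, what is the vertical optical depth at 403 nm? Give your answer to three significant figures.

0.345

τ(403 nm) = τ(544 nm) × (544/403)⁴ = 0.104 × (1.3499)⁴ = 0.104 × 3.3203 = 0.3453.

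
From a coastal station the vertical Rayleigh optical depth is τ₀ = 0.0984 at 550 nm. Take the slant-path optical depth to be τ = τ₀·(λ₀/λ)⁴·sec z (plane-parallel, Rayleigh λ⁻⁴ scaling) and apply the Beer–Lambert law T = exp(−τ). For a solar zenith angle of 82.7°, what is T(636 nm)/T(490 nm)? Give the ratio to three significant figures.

Airmass: sec 82.7° = 7.8700.
τ(636 nm) = 0.0984 × (550/636)⁴ × 7.8700 = 0.0984 × 0.5593 × 7.8700 = 0.4331.
τ(490 nm) = 0.0984 × (550/490)⁴ × 7.8700 = 0.0984 × 1.5873 × 7.8700 = 1.2292.
T(636)/T(490) = exp(τ_B − τ_A) = exp(0.7961) = 2.2170.

2.22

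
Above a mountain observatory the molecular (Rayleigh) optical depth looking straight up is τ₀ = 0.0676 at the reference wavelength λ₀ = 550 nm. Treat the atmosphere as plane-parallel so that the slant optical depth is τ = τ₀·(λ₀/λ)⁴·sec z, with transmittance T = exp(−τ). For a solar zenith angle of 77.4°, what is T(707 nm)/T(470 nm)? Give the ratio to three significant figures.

1.60

Airmass: sec 77.4° = 4.5841.
τ(707 nm) = 0.0676 × (550/707)⁴ × 4.5841 = 0.0676 × 0.3662 × 4.5841 = 0.1135.
τ(470 nm) = 0.0676 × (550/470)⁴ × 4.5841 = 0.0676 × 1.8753 × 4.5841 = 0.5811.
T(707)/T(470) = exp(τ_B − τ_A) = exp(0.4676) = 1.5962.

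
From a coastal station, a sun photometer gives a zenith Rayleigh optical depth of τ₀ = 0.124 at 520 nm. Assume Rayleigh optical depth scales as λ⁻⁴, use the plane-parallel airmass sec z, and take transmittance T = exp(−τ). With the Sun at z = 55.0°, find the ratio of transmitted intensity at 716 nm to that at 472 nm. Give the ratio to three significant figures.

Airmass: sec 55.0° = 1.7434.
τ(716 nm) = 0.124 × (520/716)⁴ × 1.7434 = 0.124 × 0.2782 × 1.7434 = 0.0601.
τ(472 nm) = 0.124 × (520/472)⁴ × 1.7434 = 0.124 × 1.4731 × 1.7434 = 0.3185.
T(716)/T(472) = exp(τ_B − τ_A) = exp(0.2583) = 1.2948.

1.29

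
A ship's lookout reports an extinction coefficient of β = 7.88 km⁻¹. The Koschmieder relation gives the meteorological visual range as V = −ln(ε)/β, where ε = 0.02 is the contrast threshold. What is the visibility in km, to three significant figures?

0.496 km

V = −ln(0.02) / 7.88 = 3.912 / 7.88 = 0.4964 km.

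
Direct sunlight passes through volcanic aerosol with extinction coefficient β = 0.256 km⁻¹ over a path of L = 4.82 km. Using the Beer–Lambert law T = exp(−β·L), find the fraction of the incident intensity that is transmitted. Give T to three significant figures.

τ = β·L = 0.256 × 4.82 = 1.2339.
T = exp(−1.2339) = 0.2911.

0.291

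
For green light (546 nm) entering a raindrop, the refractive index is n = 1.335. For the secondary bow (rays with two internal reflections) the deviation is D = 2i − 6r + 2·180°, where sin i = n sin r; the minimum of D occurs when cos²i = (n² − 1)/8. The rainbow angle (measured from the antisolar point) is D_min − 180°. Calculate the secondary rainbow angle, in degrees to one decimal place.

cos²i = (1.78222 − 1)/8 = 0.09778; i = arccos(0.31269) = 71.778°.
sin r = sin 71.778°/1.335 = 0.71150; r = 45.357°.
D_min = 2·71.778° − 6·45.357° + 360° = 231.414°.
Rainbow angle = D_min − 180° = 51.414°.

51.4°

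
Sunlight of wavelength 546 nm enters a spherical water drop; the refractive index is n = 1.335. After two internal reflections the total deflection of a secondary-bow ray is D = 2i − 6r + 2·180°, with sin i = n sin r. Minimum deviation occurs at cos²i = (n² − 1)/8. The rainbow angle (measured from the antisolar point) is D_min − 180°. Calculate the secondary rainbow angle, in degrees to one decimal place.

cos²i = (1.78222 − 1)/8 = 0.09778; i = arccos(0.31269) = 71.778°.
sin r = sin 71.778°/1.335 = 0.71150; r = 45.357°.
D_min = 2·71.778° − 6·45.357° + 360° = 231.414°.
Rainbow angle = D_min − 180° = 51.414°.

51.4°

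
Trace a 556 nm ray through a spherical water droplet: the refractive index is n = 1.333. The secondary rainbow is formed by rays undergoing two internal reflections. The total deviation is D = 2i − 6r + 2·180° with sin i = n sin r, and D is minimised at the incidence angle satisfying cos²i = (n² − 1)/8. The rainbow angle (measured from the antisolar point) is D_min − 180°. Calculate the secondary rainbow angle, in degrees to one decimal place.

cos²i = (1.77689 − 1)/8 = 0.09711; i = arccos(0.31163) = 71.843°.
sin r = sin 71.843°/1.333 = 0.71283; r = 45.466°.
D_min = 2·71.843° − 6·45.466° + 360° = 230.891°.
Rainbow angle = D_min − 180° = 50.891°.

50.9°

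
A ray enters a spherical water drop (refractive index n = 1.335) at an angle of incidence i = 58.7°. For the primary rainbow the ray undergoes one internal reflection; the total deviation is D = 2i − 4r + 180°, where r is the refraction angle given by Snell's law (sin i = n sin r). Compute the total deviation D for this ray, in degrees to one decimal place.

138.2°

sin r = sin 58.7° / 1.335 = 0.8545/1.335 = 0.6400; r = 39.80°.
D = 2·58.7° − 4·39.80° + 180° = 117.40° − 159.18° + 180° = 138.22°.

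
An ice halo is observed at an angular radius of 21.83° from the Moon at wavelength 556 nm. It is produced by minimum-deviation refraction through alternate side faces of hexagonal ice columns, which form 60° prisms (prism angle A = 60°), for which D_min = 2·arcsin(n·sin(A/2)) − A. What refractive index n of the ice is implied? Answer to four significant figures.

1.310

Rearranging: n = sin((D_min + A)/2) / sin(A/2).
(D_min + A)/2 = (21.83° + 60°)/2 = 40.915°.
n = sin 40.915° / sin 30° = 0.6549 / 0.5000 = 1.3099.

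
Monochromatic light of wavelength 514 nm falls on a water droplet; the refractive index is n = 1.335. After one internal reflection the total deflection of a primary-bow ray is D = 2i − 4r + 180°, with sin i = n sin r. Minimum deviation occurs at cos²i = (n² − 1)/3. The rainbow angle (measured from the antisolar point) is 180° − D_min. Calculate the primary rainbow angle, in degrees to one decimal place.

cos²i = (1.78222 − 1)/3 = 0.26074; i = arccos(0.51063) = 59.294°.
sin r = sin 59.294°/1.335 = 0.64405; r = 40.094°.
D_min = 2·59.294° − 4·40.094° + 180° = 138.212°.
Rainbow angle = 180° − D_min = 41.788°.

41.8°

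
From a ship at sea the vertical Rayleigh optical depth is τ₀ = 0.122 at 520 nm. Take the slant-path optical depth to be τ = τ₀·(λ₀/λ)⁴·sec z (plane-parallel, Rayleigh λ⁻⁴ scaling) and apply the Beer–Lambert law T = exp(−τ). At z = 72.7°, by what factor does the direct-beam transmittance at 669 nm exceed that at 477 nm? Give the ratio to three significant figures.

1.54

Airmass: sec 72.7° = 3.3628.
τ(669 nm) = 0.122 × (520/669)⁴ × 3.3628 = 0.122 × 0.3650 × 3.3628 = 0.1497.
τ(477 nm) = 0.122 × (520/477)⁴ × 3.3628 = 0.122 × 1.4123 × 3.3628 = 0.5794.
T(669)/T(477) = exp(τ_B − τ_A) = exp(0.4297) = 1.5368.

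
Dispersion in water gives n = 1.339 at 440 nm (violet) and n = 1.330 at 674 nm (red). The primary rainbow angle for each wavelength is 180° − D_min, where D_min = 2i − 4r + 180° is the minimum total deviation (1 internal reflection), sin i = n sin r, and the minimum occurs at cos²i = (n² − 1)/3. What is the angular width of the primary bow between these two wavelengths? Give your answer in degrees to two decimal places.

1.30°

At 440 nm (n = 1.339): cos²i = 0.26431 → i = 59.062°, r = 39.834°, D_min = 138.786°, rainbow angle = 41.214°.
At 674 nm (n = 1.330): cos²i = 0.25630 → i = 59.585°, r = 40.422°, D_min = 137.484°, rainbow angle = 42.516°.
Angular width = |41.214° − 42.516°| = 1.303°.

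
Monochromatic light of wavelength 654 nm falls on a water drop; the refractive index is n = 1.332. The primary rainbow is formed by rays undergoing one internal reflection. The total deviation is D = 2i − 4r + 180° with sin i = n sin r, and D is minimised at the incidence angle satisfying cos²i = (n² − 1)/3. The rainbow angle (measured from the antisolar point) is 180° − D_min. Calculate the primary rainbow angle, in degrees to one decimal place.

42.2°

cos²i = (1.77422 − 1)/3 = 0.25807; i = arccos(0.50801) = 59.469°.
sin r = sin 59.469°/1.332 = 0.64666; r = 40.290°.
D_min = 2·59.469° − 4·40.290° + 180° = 137.776°.
Rainbow angle = 180° − D_min = 42.224°.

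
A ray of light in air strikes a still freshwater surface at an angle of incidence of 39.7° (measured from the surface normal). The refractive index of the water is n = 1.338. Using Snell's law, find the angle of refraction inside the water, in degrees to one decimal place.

Snell: sin θ_r = sin θ_i / n = sin 39.7° / 1.338 = 0.6388 / 1.338 = 0.4774.
θ_r = arcsin(0.4774) = 28.52°.

28.5°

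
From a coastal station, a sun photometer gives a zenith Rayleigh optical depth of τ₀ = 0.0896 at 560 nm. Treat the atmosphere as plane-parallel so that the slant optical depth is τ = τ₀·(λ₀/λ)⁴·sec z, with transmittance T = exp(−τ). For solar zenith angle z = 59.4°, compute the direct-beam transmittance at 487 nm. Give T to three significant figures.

0.735

sec 59.4° = 1.9645.
τ = 0.0896 × (560/487)⁴ × 1.9645 = 0.0896 × 1.7484 × 1.9645 = 0.3077.
T = exp(−0.3077) = 0.7351.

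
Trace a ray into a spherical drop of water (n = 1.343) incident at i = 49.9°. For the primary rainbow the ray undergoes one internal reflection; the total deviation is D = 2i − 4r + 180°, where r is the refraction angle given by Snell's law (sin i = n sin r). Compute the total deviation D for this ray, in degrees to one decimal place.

sin r = sin 49.9° / 1.343 = 0.7649/1.343 = 0.5696; r = 34.72°.
D = 2·49.9° − 4·34.72° + 180° = 99.80° − 138.88° + 180° = 140.92°.

140.9°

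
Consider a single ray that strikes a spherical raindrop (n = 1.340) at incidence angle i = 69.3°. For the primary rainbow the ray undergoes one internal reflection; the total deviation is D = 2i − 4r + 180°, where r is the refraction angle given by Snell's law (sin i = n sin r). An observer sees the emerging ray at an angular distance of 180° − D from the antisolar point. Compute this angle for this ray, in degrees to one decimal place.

sin r = sin 69.3° / 1.340 = 0.9354/1.340 = 0.6981; r = 44.27°.
D = 2·69.3° − 4·44.27° + 180° = 138.60° − 177.10° + 180° = 141.50°.
Angle from antisolar point = 180° − D = 38.50°.

38.5°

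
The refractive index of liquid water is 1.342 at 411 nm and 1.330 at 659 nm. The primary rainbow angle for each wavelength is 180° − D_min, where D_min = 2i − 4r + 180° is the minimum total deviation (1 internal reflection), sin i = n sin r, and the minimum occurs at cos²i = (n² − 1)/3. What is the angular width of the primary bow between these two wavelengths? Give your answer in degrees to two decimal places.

At 411 nm (n = 1.342): cos²i = 0.26699 → i = 58.888°, r = 39.641°, D_min = 139.213°, rainbow angle = 40.787°.
At 659 nm (n = 1.330): cos²i = 0.25630 → i = 59.585°, r = 40.422°, D_min = 137.484°, rainbow angle = 42.516°.
Angular width = |40.787° − 42.516°| = 1.729°.

1.73°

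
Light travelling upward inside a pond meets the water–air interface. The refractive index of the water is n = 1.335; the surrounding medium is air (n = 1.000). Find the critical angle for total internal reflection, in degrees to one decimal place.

48.5°

sin θ_c = n_air / n = 1.000 / 1.335 = 0.7491.
θ_c = arcsin(0.7491) = 48.51°.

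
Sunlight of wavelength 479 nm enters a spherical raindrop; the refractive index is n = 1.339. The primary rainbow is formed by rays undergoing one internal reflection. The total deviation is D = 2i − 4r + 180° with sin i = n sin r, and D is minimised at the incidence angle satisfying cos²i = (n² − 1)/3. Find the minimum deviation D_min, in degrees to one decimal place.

cos²i = (1.79292 − 1)/3 = 0.26431; i = arccos(0.51411) = 59.062°.
sin r = sin 59.062°/1.339 = 0.64057; r = 39.834°.
D_min = 2·59.062° − 4·39.834° + 180° = 138.786°.

138.8°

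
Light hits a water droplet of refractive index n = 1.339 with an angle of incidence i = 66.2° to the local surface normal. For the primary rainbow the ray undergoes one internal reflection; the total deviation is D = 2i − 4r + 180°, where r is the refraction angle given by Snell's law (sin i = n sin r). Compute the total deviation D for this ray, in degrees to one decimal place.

sin r = sin 66.2° / 1.339 = 0.9150/1.339 = 0.6833; r = 43.10°.
D = 2·66.2° − 4·43.10° + 180° = 132.40° − 172.41° + 180° = 139.99°.

140.0°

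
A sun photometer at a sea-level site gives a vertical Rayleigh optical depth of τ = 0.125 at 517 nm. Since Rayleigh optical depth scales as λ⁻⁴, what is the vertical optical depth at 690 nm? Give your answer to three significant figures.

τ(690 nm) = τ(517 nm) × (517/690)⁴ = 0.125 × (0.7493)⁴ = 0.125 × 0.3152 = 0.0394.

0.0394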